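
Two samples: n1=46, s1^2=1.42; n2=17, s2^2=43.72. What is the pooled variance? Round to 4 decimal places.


sp^2 = ((n1-1)*s1^2 + (n2-1)*s2^2)/(n1+n2-2)
(n1-1)*s1^2 = 45 * 1.42 = 63.9
(n2-1)*s2^2 = 16 * 43.72 = 699.52
numerator = 63.9 + 699.52 = 763.42
n1+n2-2 = 61
sp^2 = 763.42 / 61 = 38171/3050 ≈ 12.515082

12.5151


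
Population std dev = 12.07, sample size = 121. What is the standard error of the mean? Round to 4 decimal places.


SE = sigma / sqrt(n)
sqrt(121) = 11
SE = 12.07 / 11 = 1207/1100 ≈ 1.097273

1.0973


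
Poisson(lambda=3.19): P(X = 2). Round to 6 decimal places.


P = e^(-lam) * lam^k / k!
e^(-3.19) ≈ 0.04117187
lam^k = 3.19^2 = 10.1761
k! = 2! = 2
P = 0.04117187 * 10.1761 / 2 ≈ 0.209485

0.209485


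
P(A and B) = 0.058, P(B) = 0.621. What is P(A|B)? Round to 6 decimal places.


P(A|B) = P(A and B) / P(B) = 0.058 / 0.621 = 58/621 ≈ 0.09339775

0.093398


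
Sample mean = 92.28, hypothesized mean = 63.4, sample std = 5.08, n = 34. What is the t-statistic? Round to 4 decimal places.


t = (xbar - mu0) / (s/sqrt(n))
xbar - mu0 = 92.28 - 63.4 = 28.88
sqrt(34) ≈ 5.83095189
s/sqrt(n) = 5.08 / 5.83095189 ≈ 0.87121281
t = 28.88 / 0.87121281 ≈ 33.149191

33.1492


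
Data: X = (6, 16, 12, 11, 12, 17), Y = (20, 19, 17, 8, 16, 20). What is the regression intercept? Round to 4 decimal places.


a = ybar - b*xbar, where b = sum((xi-xbar)(yi-ybar)) / sum((xi-xbar)^2)
n = 6, xbar = 74/6 = 37/3 ≈ 12.333333, ybar = 100/6 = 50/3 ≈ 16.666667
Sxy = sum((xi-xbar)(yi-ybar)) = 44/3 ≈ 14.666667
Sxx = sum((xi-xbar)^2) = 232/3 ≈ 77.333333
b = Sxy / Sxx = 11/58 ≈ 0.189655
a = 16.666667 - 0.189655 * 12.333333 = 831/58 ≈ 14.327586

14.3276


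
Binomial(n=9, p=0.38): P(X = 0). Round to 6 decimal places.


P = C(n,k) * p^k * (1-p)^(n-k)
C(9,0) = 1
p^k = 0.38^0 = 1
(1-p)^(n-k) = 0.62^9 ≈ 0.01353709
P = 1 * 1 * 0.01353709 ≈ 0.013537

0.013537


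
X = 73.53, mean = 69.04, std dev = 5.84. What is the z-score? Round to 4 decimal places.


z = (X - mu) / sigma
X - mu = 73.53 - 69.04 = 4.49
z = 4.49 / 5.84 = 449/584 ≈ 0.768836

0.7688


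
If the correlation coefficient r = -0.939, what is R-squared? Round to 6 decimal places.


R^2 = r^2 = (-0.939)^2 = 0.881721

0.881721


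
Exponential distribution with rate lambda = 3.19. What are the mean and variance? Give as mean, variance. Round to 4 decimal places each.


mean = 1/lam, var = 1/lam^2
mean = 1 / 3.19 = 100/319 ≈ 0.313480
lam^2 = 3.19^2 = 10.1761
var = 1 / 10.1761 ≈ 0.098269

0.3135, 0.0983


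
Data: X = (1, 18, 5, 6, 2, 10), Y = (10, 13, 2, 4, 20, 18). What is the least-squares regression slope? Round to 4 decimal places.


b = sum((xi-xbar)(yi-ybar)) / sum((xi-xbar)^2)
n = 6, xbar = 42/6 = 7, ybar = 67/6 ≈ 11.166667
Sxy = sum((xi-xbar)(yi-ybar)) = 29
Sxx = sum((xi-xbar)^2) = 196
b = Sxy / Sxx = 29/196 ≈ 0.147959

0.1480


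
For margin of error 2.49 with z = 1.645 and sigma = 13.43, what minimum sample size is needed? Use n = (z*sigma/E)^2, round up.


z*sigma/E = 1.645 * 13.43 / 2.49 ≈ 8.872430
(z*sigma/E)^2 ≈ 78.720009
round up: n = 79

79


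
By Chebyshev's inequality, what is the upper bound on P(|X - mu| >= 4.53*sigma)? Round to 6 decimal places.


P <= 1/k^2
k^2 = 4.53^2 = 20.5209
1/k^2 = 1 / 20.5209 ≈ 0.04873081

0.048731


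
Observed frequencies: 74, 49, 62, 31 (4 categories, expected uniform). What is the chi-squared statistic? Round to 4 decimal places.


chi2 = sum((O-E)^2/E), E = total/4
total = 216, E = 216/4 = 54
(74 - 54)^2 / 54 = 400 / 54 = 200/27 ≈ 7.407407
(49 - 54)^2 / 54 = 25 / 54 = 25/54 ≈ 0.462963
(62 - 54)^2 / 54 = 64 / 54 = 32/27 ≈ 1.185185
(31 - 54)^2 / 54 = 529 / 54 = 529/54 ≈ 9.796296
chi2 = 509/27 ≈ 18.851852

18.8519


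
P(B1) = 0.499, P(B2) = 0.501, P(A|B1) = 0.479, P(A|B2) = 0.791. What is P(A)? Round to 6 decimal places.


P(A) = P(A|B1)*P(B1) + P(A|B2)*P(B2)
P(A|B1)*P(B1) = 0.479 * 0.499 = 0.239021
P(A|B2)*P(B2) = 0.791 * 0.501 = 0.396291
P(A) = 0.239021 + 0.396291 = 0.635312

0.635312


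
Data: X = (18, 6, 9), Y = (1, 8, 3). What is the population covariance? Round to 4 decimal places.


Cov = (1/n)*sum((xi-xbar)(yi-ybar))
n = 3, xbar = 33/3 = 11, ybar = 12/3 = 4
sum((xi-xbar)(yi-ybar)) = -39
Cov = -39 / 3 = -13

-13.0000


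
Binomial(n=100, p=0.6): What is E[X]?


E[X] = n*p = 100 * 0.6 = 60

60


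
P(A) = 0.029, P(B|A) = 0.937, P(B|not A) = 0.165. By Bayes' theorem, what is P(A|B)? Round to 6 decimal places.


P(A|B) = P(B|A)*P(A) / P(B), P(B) = P(B|A)*P(A) + P(B|not A)*P(not A)
P(B|A)*P(A) = 0.937 * 0.029 = 0.027173
P(B|not A)*P(not A) = 0.165 * 0.971 = 0.160215
P(B) = 0.027173 + 0.160215 = 0.187388
P(A|B) = 0.027173 / 0.187388 ≈ 0.14500929

0.145009


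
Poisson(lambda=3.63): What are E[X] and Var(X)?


E[X] = Var(X) = lambda = 3.63

3.63, 3.63


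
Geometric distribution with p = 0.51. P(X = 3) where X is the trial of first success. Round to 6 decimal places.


P = (1-p)^(k-1) * p
(1-p)^(k-1) = 0.49^2 = 0.2401
P = 0.2401 * 0.51 = 0.122451

0.122451


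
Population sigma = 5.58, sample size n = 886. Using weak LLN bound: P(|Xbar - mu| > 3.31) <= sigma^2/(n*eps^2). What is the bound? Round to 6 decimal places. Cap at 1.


bound = min(1, sigma^2/(n*eps^2))
sigma^2 = 5.58^2 = 31.1364
n*eps^2 = 886 * 3.31^2 = 886 * 10.9561 = 9707.1046
sigma^2/(n*eps^2) = 31.1364 / 9707.1046 ≈ 0.00320759

0.003208


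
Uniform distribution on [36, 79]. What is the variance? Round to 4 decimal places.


Var = (b-a)^2 / 12
(b-a)^2 = (79 - 36)^2 = 1849
Var = 1849/12 ≈ 154.083333

154.0833


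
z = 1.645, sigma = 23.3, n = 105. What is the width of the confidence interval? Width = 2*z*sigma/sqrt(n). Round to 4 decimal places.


width = 2*z*sigma/sqrt(n)
2*z*sigma = 2 * 1.645 * 23.3 = 76.657
sqrt(105) ≈ 10.246951
width = 76.657 / 10.246951 ≈ 7.480957

7.4810


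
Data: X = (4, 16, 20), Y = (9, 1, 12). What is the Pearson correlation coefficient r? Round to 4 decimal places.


r = sum((xi-xbar)(yi-ybar)) / sqrt(sum((xi-xbar)^2) * sum((yi-ybar)^2))
n = 3, xbar = 40/3 ≈ 13.333333, ybar = 22/3 ≈ 7.333333
Sxy = sum((xi-xbar)(yi-ybar)) = -4/3 ≈ -1.333333
Sxx = sum((xi-xbar)^2) = 416/3 ≈ 138.666667
Syy = sum((yi-ybar)^2) = 194/3 ≈ 64.666667
sqrt(Sxx*Syy) ≈ 94.694831
r = Sxy / sqrt(Sxx*Syy) = -1.333333 / 94.694831 ≈ -0.014080

-0.0141


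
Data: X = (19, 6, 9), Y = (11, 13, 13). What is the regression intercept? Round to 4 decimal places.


a = ybar - b*xbar, where b = sum((xi-xbar)(yi-ybar)) / sum((xi-xbar)^2)
n = 3, xbar = 34/3 ≈ 11.333333, ybar = 37/3 ≈ 12.333333
Sxy = sum((xi-xbar)(yi-ybar)) = -46/3 ≈ -15.333333
Sxx = sum((xi-xbar)^2) = 278/3 ≈ 92.666667
b = Sxy / Sxx = -23/139 ≈ -0.165468
a = 12.333333 - (-0.165468) * 11.333333 = 1975/139 ≈ 14.208633

14.2086


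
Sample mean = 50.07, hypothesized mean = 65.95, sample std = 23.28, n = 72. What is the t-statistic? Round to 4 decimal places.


t = (xbar - mu0) / (s/sqrt(n))
xbar - mu0 = 50.07 - 65.95 = -15.88
sqrt(72) ≈ 8.48528137
s/sqrt(n) = 23.28 / 8.48528137 ≈ 2.74357431
t = -15.88 / 2.74357431 ≈ -5.788070

-5.7881


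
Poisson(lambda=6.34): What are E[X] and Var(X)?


E[X] = Var(X) = lambda = 6.34

6.34, 6.34


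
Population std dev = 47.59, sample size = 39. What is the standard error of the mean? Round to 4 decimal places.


SE = sigma / sqrt(n)
sqrt(39) ≈ 6.244998
SE = 47.59 / 6.244998 ≈ 7.620499

7.6205


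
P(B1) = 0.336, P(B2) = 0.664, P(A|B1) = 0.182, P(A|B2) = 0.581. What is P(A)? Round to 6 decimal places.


P(A) = P(A|B1)*P(B1) + P(A|B2)*P(B2)
P(A|B1)*P(B1) = 0.182 * 0.336 = 0.061152
P(A|B2)*P(B2) = 0.581 * 0.664 = 0.385784
P(A) = 0.061152 + 0.385784 = 0.446936

0.446936


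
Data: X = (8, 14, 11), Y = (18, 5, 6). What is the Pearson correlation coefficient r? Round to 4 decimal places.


r = sum((xi-xbar)(yi-ybar)) / sqrt(sum((xi-xbar)^2) * sum((yi-ybar)^2))
n = 3, xbar = 33/3 = 11, ybar = 29/3 ≈ 9.666667
Sxy = sum((xi-xbar)(yi-ybar)) = -39
Sxx = sum((xi-xbar)^2) = 18
Syy = sum((yi-ybar)^2) = 314/3 ≈ 104.666667
sqrt(Sxx*Syy) ≈ 43.405069
r = Sxy / sqrt(Sxx*Syy) = -39 / 43.405069 ≈ -0.898513

-0.8985


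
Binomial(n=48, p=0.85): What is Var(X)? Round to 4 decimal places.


Var = n*p*(1-p) = 48 * 0.85 * 0.15 = 6.12

6.1200


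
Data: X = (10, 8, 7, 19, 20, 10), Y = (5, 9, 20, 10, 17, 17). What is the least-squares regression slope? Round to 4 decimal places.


b = sum((xi-xbar)(yi-ybar)) / sum((xi-xbar)^2)
n = 6, xbar = 74/6 = 37/3 ≈ 12.333333, ybar = 78/6 = 13
Sxy = sum((xi-xbar)(yi-ybar)) = 0
Sxx = sum((xi-xbar)^2) = 484/3 ≈ 161.333333
b = Sxy / Sxx = 0

0.0000


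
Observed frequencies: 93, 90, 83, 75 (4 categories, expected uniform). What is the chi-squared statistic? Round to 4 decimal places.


chi2 = sum((O-E)^2/E), E = total/4
total = 341, E = 341/4 = 85.25
(93 - 85.25)^2 / 85.25 = 60.0625 / 85.25 = 31/44 ≈ 0.704545
(90 - 85.25)^2 / 85.25 = 22.5625 / 85.25 = 361/1364 ≈ 0.264663
(83 - 85.25)^2 / 85.25 = 5.0625 / 85.25 = 81/1364 ≈ 0.059384
(75 - 85.25)^2 / 85.25 = 105.0625 / 85.25 = 1681/1364 ≈ 1.232405
chi2 = 771/341 ≈ 2.260997

2.2610


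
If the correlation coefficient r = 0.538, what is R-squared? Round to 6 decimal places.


R^2 = r^2 = (0.538)^2 = 0.289444

0.289444


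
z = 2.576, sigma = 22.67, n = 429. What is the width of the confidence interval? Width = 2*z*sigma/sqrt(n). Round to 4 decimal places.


width = 2*z*sigma/sqrt(n)
2*z*sigma = 2 * 2.576 * 22.67 = 116.79584
sqrt(429) ≈ 20.712315
width = 116.79584 / 20.712315 ≈ 5.638956

5.6390


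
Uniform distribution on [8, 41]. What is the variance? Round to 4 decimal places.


Var = (b-a)^2 / 12
(b-a)^2 = (41 - 8)^2 = 1089
Var = 1089/12 = 90.75

90.7500


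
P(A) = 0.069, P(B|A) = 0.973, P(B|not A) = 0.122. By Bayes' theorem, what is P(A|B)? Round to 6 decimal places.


P(A|B) = P(B|A)*P(A) / P(B), P(B) = P(B|A)*P(A) + P(B|not A)*P(not A)
P(B|A)*P(A) = 0.973 * 0.069 = 0.067137
P(B|not A)*P(not A) = 0.122 * 0.931 = 0.113582
P(B) = 0.067137 + 0.113582 = 0.180719
P(A|B) = 0.067137 / 0.180719 ≈ 0.37149940

0.371499


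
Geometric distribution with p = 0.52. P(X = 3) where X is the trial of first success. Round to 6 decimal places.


P = (1-p)^(k-1) * p
(1-p)^(k-1) = 0.48^2 = 0.2304
P = 0.2304 * 0.52 = 0.119808

0.119808


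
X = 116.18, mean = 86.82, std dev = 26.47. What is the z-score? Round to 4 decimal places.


z = (X - mu) / sigma
X - mu = 116.18 - 86.82 = 29.36
z = 29.36 / 26.47 = 2936/2647 ≈ 1.109180

1.1092


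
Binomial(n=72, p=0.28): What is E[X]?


E[X] = n*p = 72 * 0.28 = 20.16

20.16


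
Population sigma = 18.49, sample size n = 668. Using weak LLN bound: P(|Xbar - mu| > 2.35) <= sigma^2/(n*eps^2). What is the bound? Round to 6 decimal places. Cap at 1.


bound = min(1, sigma^2/(n*eps^2))
sigma^2 = 18.49^2 = 341.8801
n*eps^2 = 668 * 2.35^2 = 668 * 5.5225 = 3689.03
sigma^2/(n*eps^2) = 341.8801 / 3689.03 ≈ 0.09267480

0.092675


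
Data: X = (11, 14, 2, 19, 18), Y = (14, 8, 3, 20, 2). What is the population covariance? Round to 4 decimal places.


Cov = (1/n)*sum((xi-xbar)(yi-ybar))
n = 5, xbar = 64/5 = 12.8, ybar = 47/5 = 9.4
sum((xi-xbar)(yi-ybar)) = 86.4
Cov = 86.4 / 5 = 17.28

17.2800


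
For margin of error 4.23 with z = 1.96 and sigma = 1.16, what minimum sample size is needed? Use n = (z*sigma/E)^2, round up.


z*sigma/E = 1.96 * 1.16 / 4.23 ≈ 0.537494
(z*sigma/E)^2 ≈ 0.288900
round up: n = 1

1


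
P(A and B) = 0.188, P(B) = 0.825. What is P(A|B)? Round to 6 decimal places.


P(A|B) = P(A and B) / P(B) = 0.188 / 0.825 = 188/825 ≈ 0.22787879

0.227879


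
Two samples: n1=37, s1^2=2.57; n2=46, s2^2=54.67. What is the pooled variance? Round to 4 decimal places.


sp^2 = ((n1-1)*s1^2 + (n2-1)*s2^2)/(n1+n2-2)
(n1-1)*s1^2 = 36 * 2.57 = 92.52
(n2-1)*s2^2 = 45 * 54.67 = 2460.15
numerator = 92.52 + 2460.15 = 2552.67
n1+n2-2 = 81
sp^2 = 2552.67 / 81 = 28363/900 ≈ 31.514444

31.5144


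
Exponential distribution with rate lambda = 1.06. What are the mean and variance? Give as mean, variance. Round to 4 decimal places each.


mean = 1/lam, var = 1/lam^2
mean = 1 / 1.06 = 50/53 ≈ 0.943396
lam^2 = 1.06^2 = 1.1236
var = 1 / 1.1236 = 2500/2809 ≈ 0.889996

0.9434, 0.8900


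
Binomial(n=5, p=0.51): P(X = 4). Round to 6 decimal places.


P = C(n,k) * p^k * (1-p)^(n-k)
C(5,4) = 5
p^k = 0.51^4 = 0.06765201
(1-p)^(n-k) = 0.49^1 = 0.49
P = 5 * 0.06765201 * 0.49 ≈ 0.165747

0.165747


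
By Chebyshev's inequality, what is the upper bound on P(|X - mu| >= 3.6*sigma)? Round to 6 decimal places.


P <= 1/k^2
k^2 = 3.6^2 = 12.96
1/k^2 = 1 / 12.96 = 25/324 ≈ 0.07716049

0.077160


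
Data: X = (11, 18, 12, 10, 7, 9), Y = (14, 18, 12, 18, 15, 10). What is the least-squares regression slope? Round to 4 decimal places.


b = sum((xi-xbar)(yi-ybar)) / sum((xi-xbar)^2)
n = 6, xbar = 67/6 ≈ 11.166667, ybar = 87/6 = 14.5
Sxy = sum((xi-xbar)(yi-ybar)) = 25.5
Sxx = sum((xi-xbar)^2) = 425/6 ≈ 70.833333
b = Sxy / Sxx = 0.36

0.3600


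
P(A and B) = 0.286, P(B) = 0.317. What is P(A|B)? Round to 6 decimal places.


P(A|B) = P(A and B) / P(B) = 0.286 / 0.317 = 286/317 ≈ 0.90220820

0.902208


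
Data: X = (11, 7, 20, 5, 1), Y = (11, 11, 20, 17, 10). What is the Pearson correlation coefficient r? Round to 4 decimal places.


r = sum((xi-xbar)(yi-ybar)) / sqrt(sum((xi-xbar)^2) * sum((yi-ybar)^2))
n = 5, xbar = 44/5 = 8.8, ybar = 69/5 = 13.8
Sxy = sum((xi-xbar)(yi-ybar)) = 85.8
Sxx = sum((xi-xbar)^2) = 208.8
Syy = sum((yi-ybar)^2) = 78.8
sqrt(Sxx*Syy) ≈ 128.270963
r = Sxy / sqrt(Sxx*Syy) = 85.8 / 128.270963 ≈ 0.668897

0.6689


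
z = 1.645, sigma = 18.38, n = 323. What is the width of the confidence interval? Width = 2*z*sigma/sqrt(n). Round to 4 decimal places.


width = 2*z*sigma/sqrt(n)
2*z*sigma = 2 * 1.645 * 18.38 = 60.4702
sqrt(323) ≈ 17.972201
width = 60.4702 / 17.972201 ≈ 3.364652

3.3647


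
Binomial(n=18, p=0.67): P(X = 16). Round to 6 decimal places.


P = C(n,k) * p^k * (1-p)^(n-k)
C(18,16) = 153
p^k = 0.67^16 ≈ 0.001648910
(1-p)^(n-k) = 0.33^2 = 0.1089
P = 153 * 0.001648910 * 0.1089 ≈ 0.027474

0.027474


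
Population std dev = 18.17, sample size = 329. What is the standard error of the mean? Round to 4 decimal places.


SE = sigma / sqrt(n)
sqrt(329) ≈ 18.138357
SE = 18.17 / 18.138357 ≈ 1.001745

1.0017


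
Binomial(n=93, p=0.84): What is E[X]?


E[X] = n*p = 93 * 0.84 = 78.12

78.12


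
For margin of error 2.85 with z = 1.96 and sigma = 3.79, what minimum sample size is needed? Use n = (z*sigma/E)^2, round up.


z*sigma/E = 1.96 * 3.79 / 2.85 = 18571/7125 ≈ 2.606456
(z*sigma/E)^2 ≈ 6.793614
round up: n = 7

7


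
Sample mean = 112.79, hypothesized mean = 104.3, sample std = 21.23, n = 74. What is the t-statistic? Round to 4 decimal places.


t = (xbar - mu0) / (s/sqrt(n))
xbar - mu0 = 112.79 - 104.3 = 8.49
sqrt(74) ≈ 8.60232527
s/sqrt(n) = 21.23 / 8.60232527 ≈ 2.46793737
t = 8.49 / 2.46793737 ≈ 3.440120

3.4401


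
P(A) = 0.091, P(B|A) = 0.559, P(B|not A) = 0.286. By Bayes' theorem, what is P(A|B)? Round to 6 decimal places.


P(A|B) = P(B|A)*P(A) / P(B), P(B) = P(B|A)*P(A) + P(B|not A)*P(not A)
P(B|A)*P(A) = 0.559 * 0.091 = 0.050869
P(B|not A)*P(not A) = 0.286 * 0.909 = 0.259974
P(B) = 0.050869 + 0.259974 = 0.310843
P(A|B) = 0.050869 / 0.310843 ≈ 0.16364853

0.163649


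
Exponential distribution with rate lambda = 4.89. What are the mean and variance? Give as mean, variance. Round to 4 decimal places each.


mean = 1/lam, var = 1/lam^2
mean = 1 / 4.89 = 100/489 ≈ 0.204499
lam^2 = 4.89^2 = 23.9121
var = 1 / 23.9121 ≈ 0.041820

0.2045, 0.0418


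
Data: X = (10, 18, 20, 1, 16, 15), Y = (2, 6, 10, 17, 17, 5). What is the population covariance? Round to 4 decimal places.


Cov = (1/n)*sum((xi-xbar)(yi-ybar))
n = 6, xbar = 80/6 = 40/3 ≈ 13.333333, ybar = 57/6 = 9.5
sum((xi-xbar)(yi-ybar)) = -68
Cov = -68 / 6 = -34/3 ≈ -11.333333

-11.3333


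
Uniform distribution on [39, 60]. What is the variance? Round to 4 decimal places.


Var = (b-a)^2 / 12
(b-a)^2 = (60 - 39)^2 = 441
Var = 441/12 = 36.75

36.7500


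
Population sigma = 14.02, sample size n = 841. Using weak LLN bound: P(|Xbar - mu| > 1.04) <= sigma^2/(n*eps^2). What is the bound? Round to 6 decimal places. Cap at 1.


bound = min(1, sigma^2/(n*eps^2))
sigma^2 = 14.02^2 = 196.5604
n*eps^2 = 841 * 1.04^2 = 841 * 1.0816 = 909.6256
sigma^2/(n*eps^2) = 196.5604 / 909.6256 ≈ 0.21608934

0.216089


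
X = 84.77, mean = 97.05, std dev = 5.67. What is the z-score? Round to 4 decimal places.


z = (X - mu) / sigma
X - mu = 84.77 - 97.05 = -12.28
z = -12.28 / 5.67 = -1228/567 ≈ -2.165785

-2.1658


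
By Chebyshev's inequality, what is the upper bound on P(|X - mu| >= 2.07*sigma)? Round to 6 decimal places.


P <= 1/k^2
k^2 = 2.07^2 = 4.2849
1/k^2 = 1 / 4.2849 ≈ 0.23337768

0.233378


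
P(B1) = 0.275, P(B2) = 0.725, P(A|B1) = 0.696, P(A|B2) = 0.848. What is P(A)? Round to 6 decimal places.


P(A) = P(A|B1)*P(B1) + P(A|B2)*P(B2)
P(A|B1)*P(B1) = 0.696 * 0.275 = 0.1914
P(A|B2)*P(B2) = 0.848 * 0.725 = 0.6148
P(A) = 0.1914 + 0.6148 = 0.8062

0.806200


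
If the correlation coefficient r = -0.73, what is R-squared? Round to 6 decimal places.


R^2 = r^2 = (-0.73)^2 = 0.5329

0.532900


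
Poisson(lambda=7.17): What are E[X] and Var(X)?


E[X] = Var(X) = lambda = 7.17

7.17, 7.17


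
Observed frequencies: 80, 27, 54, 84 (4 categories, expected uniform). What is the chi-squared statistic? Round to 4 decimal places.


chi2 = sum((O-E)^2/E), E = total/4
total = 245, E = 245/4 = 61.25
(80 - 61.25)^2 / 61.25 = 351.5625 / 61.25 = 1125/196 ≈ 5.739796
(27 - 61.25)^2 / 61.25 = 1173.0625 / 61.25 = 18769/980 ≈ 19.152041
(54 - 61.25)^2 / 61.25 = 52.5625 / 61.25 = 841/980 ≈ 0.858163
(84 - 61.25)^2 / 61.25 = 517.5625 / 61.25 = 8.45
chi2 = 34.2

34.2000


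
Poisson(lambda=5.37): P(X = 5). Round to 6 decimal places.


P = e^(-lam) * lam^k / k!
e^(-5.37) ≈ 0.004654131
lam^k = 5.37^5 ≈ 4465.513725
k! = 5! = 120
P = 0.004654131 * 4465.513725 / 120 ≈ 0.173192

0.173192


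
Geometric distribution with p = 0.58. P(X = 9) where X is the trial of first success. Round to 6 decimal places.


P = (1-p)^(k-1) * p
(1-p)^(k-1) = 0.42^8 ≈ 0.0009682652
P = 0.0009682652 * 0.58 ≈ 0.0005615938

0.000562


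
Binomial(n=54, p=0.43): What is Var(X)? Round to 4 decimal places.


Var = n*p*(1-p) = 54 * 0.43 * 0.57 = 13.2354

13.2354


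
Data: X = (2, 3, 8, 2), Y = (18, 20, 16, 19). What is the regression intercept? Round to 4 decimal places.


a = ybar - b*xbar, where b = sum((xi-xbar)(yi-ybar)) / sum((xi-xbar)^2)
n = 4, xbar = 15/4 = 3.75, ybar = 73/4 = 18.25
Sxy = sum((xi-xbar)(yi-ybar)) = -11.75
Sxx = sum((xi-xbar)^2) = 24.75
b = Sxy / Sxx = -47/99 ≈ -0.474747
a = 18.25 - (-0.474747) * 3.75 = 661/33 ≈ 20.030303

20.0303


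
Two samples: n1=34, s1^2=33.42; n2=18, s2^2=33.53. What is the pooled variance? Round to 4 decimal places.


sp^2 = ((n1-1)*s1^2 + (n2-1)*s2^2)/(n1+n2-2)
(n1-1)*s1^2 = 33 * 33.42 = 1102.86
(n2-1)*s2^2 = 17 * 33.53 = 570.01
numerator = 1102.86 + 570.01 = 1672.87
n1+n2-2 = 50
sp^2 = 1672.87 / 50 = 33.4574

33.4574


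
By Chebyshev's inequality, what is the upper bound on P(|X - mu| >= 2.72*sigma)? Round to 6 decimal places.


P <= 1/k^2
k^2 = 2.72^2 = 7.3984
1/k^2 = 1 / 7.3984 = 625/4624 ≈ 0.13516436

0.135164


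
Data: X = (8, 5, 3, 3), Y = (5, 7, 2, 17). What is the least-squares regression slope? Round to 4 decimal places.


b = sum((xi-xbar)(yi-ybar)) / sum((xi-xbar)^2)
n = 4, xbar = 19/4 = 4.75, ybar = 31/4 = 7.75
Sxy = sum((xi-xbar)(yi-ybar)) = -15.25
Sxx = sum((xi-xbar)^2) = 16.75
b = Sxy / Sxx = -61/67 ≈ -0.910448

-0.9104


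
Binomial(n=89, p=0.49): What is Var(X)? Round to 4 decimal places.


Var = n*p*(1-p) = 89 * 0.49 * 0.51 = 22.2411

22.2411


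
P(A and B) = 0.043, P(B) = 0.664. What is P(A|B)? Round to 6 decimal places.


P(A|B) = P(A and B) / P(B) = 0.043 / 0.664 = 43/664 ≈ 0.06475904

0.064759


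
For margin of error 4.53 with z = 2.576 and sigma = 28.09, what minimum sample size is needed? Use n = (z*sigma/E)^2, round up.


z*sigma/E = 2.576 * 28.09 / 4.53 ≈ 15.973475
(z*sigma/E)^2 ≈ 255.151891
round up: n = 256

256


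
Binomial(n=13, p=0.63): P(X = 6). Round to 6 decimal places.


P = C(n,k) * p^k * (1-p)^(n-k)
C(13,6) = 1716
p^k = 0.63^6 ≈ 0.06252350
(1-p)^(n-k) = 0.37^7 ≈ 0.0009493188
P = 1716 * 0.06252350 * 0.0009493188 ≈ 0.101853

0.101853


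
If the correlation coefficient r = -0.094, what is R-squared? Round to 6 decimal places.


R^2 = r^2 = (-0.094)^2 = 0.008836

0.008836


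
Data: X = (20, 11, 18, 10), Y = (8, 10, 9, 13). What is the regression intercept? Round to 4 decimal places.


a = ybar - b*xbar, where b = sum((xi-xbar)(yi-ybar)) / sum((xi-xbar)^2)
n = 4, xbar = 59/4 = 14.75, ybar = 40/4 = 10
Sxy = sum((xi-xbar)(yi-ybar)) = -28
Sxx = sum((xi-xbar)^2) = 74.75
b = Sxy / Sxx = -112/299 ≈ -0.374582
a = 10 - (-0.374582) * 14.75 = 4642/299 ≈ 15.525084

15.5251


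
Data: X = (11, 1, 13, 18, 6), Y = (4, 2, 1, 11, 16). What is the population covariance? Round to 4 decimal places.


Cov = (1/n)*sum((xi-xbar)(yi-ybar))
n = 5, xbar = 49/5 = 9.8, ybar = 34/5 = 6.8
sum((xi-xbar)(yi-ybar)) = 19.8
Cov = 19.8 / 5 = 3.96

3.9600


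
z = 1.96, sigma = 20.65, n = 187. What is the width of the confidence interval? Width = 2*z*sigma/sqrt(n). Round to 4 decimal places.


width = 2*z*sigma/sqrt(n)
2*z*sigma = 2 * 1.96 * 20.65 = 80.948
sqrt(187) ≈ 13.674794
width = 80.948 / 13.674794 ≈ 5.919504

5.9195


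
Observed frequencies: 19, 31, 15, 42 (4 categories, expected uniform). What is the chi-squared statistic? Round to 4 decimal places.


chi2 = sum((O-E)^2/E), E = total/4
total = 107, E = 107/4 = 26.75
(19 - 26.75)^2 / 26.75 = 60.0625 / 26.75 = 961/428 ≈ 2.245327
(31 - 26.75)^2 / 26.75 = 18.0625 / 26.75 = 289/428 ≈ 0.675234
(15 - 26.75)^2 / 26.75 = 138.0625 / 26.75 = 2209/428 ≈ 5.161215
(42 - 26.75)^2 / 26.75 = 232.5625 / 26.75 = 3721/428 ≈ 8.693925
chi2 = 1795/107 ≈ 16.775701

16.7757


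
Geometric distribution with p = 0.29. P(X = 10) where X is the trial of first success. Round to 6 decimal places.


P = (1-p)^(k-1) * p
(1-p)^(k-1) = 0.71^9 ≈ 0.04584850
P = 0.04584850 * 0.29 ≈ 0.01329607

0.013296


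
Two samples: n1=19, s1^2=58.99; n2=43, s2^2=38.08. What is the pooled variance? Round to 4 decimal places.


sp^2 = ((n1-1)*s1^2 + (n2-1)*s2^2)/(n1+n2-2)
(n1-1)*s1^2 = 18 * 58.99 = 1061.82
(n2-1)*s2^2 = 42 * 38.08 = 1599.36
numerator = 1061.82 + 1599.36 = 2661.18
n1+n2-2 = 60
sp^2 = 2661.18 / 60 = 44.353

44.3530


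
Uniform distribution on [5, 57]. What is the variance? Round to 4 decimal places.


Var = (b-a)^2 / 12
(b-a)^2 = (57 - 5)^2 = 2704
Var = 2704/12 ≈ 225.333333

225.3333


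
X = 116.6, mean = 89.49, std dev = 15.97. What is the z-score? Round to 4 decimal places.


z = (X - mu) / sigma
X - mu = 116.6 - 89.49 = 27.11
z = 27.11 / 15.97 = 2711/1597 ≈ 1.697558

1.6976


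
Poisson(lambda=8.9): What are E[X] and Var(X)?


E[X] = Var(X) = lambda = 8.9

8.9, 8.9


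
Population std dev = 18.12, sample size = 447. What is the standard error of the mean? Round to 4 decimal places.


SE = sigma / sqrt(n)
sqrt(447) ≈ 21.142375
SE = 18.12 / 21.142375 ≈ 0.857047

0.8570


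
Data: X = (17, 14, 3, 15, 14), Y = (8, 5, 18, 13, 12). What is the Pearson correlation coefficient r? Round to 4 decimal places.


r = sum((xi-xbar)(yi-ybar)) / sqrt(sum((xi-xbar)^2) * sum((yi-ybar)^2))
n = 5, xbar = 63/5 = 12.6, ybar = 56/5 = 11.2
Sxy = sum((xi-xbar)(yi-ybar)) = -82.6
Sxx = sum((xi-xbar)^2) = 121.2
Syy = sum((yi-ybar)^2) = 98.8
sqrt(Sxx*Syy) ≈ 109.428333
r = Sxy / sqrt(Sxx*Syy) = -82.6 / 109.428333 ≈ -0.754832

-0.7548


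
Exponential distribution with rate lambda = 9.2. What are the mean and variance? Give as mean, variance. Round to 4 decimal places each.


mean = 1/lam, var = 1/lam^2
mean = 1 / 9.2 = 5/46 ≈ 0.108696
lam^2 = 9.2^2 = 84.64
var = 1 / 84.64 = 25/2116 ≈ 0.011815

0.1087, 0.0118


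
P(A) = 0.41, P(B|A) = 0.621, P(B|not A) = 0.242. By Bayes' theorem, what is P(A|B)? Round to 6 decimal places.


P(A|B) = P(B|A)*P(A) / P(B), P(B) = P(B|A)*P(A) + P(B|not A)*P(not A)
P(B|A)*P(A) = 0.621 * 0.41 = 0.25461
P(B|not A)*P(not A) = 0.242 * 0.59 = 0.14278
P(B) = 0.25461 + 0.14278 = 0.39739
P(A|B) = 0.25461 / 0.39739 ≈ 0.64070560

0.640706


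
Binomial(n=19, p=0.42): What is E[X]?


E[X] = n*p = 19 * 0.42 = 7.98

7.98


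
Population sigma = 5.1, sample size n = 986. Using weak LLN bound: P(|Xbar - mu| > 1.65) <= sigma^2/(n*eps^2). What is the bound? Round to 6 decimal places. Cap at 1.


bound = min(1, sigma^2/(n*eps^2))
sigma^2 = 5.1^2 = 26.01
n*eps^2 = 986 * 1.65^2 = 986 * 2.7225 = 2684.385
sigma^2/(n*eps^2) = 26.01 / 2684.385 = 34/3509 ≈ 0.00968937

0.009689


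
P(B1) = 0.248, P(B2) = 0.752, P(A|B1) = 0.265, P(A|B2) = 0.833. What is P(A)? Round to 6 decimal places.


P(A) = P(A|B1)*P(B1) + P(A|B2)*P(B2)
P(A|B1)*P(B1) = 0.265 * 0.248 = 0.06572
P(A|B2)*P(B2) = 0.833 * 0.752 = 0.626416
P(A) = 0.06572 + 0.626416 = 0.692136

0.692136


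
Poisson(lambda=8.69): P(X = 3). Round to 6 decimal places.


P = e^(-lam) * lam^k / k!
e^(-8.69) ≈ 0.0001682600
lam^k = 8.69^3 = 656.234909
k! = 3! = 6
P = 0.0001682600 * 656.234909 / 6 ≈ 0.018403

0.018403


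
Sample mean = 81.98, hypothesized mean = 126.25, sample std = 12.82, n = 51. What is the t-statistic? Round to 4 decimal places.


t = (xbar - mu0) / (s/sqrt(n))
xbar - mu0 = 81.98 - 126.25 = -44.27
sqrt(51) ≈ 7.14142843
s/sqrt(n) = 12.82 / 7.14142843 ≈ 1.79515907
t = -44.27 / 1.79515907 ≈ -24.660767

-24.6608


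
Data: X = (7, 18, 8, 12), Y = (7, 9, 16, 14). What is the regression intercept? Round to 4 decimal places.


a = ybar - b*xbar, where b = sum((xi-xbar)(yi-ybar)) / sum((xi-xbar)^2)
n = 4, xbar = 45/4 = 11.25, ybar = 46/4 = 11.5
Sxy = sum((xi-xbar)(yi-ybar)) = -10.5
Sxx = sum((xi-xbar)^2) = 74.75
b = Sxy / Sxx = -42/299 ≈ -0.140468
a = 11.5 - (-0.140468) * 11.25 = 3911/299 ≈ 13.080268

13.0803


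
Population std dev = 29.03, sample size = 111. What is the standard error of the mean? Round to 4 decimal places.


SE = sigma / sqrt(n)
sqrt(111) ≈ 10.535654
SE = 29.03 / 10.535654 ≈ 2.755406

2.7554


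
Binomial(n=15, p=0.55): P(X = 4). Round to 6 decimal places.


P = C(n,k) * p^k * (1-p)^(n-k)
C(15,4) = 1365
p^k = 0.55^4 = 0.09150625
(1-p)^(n-k) = 0.45^11 ≈ 0.0001532278
P = 1365 * 0.09150625 * 0.0001532278 ≈ 0.019139

0.019139


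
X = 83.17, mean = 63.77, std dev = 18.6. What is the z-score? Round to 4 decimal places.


z = (X - mu) / sigma
X - mu = 83.17 - 63.77 = 19.4
z = 19.4 / 18.6 = 97/93 ≈ 1.043011

1.0430


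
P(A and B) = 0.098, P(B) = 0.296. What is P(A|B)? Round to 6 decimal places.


P(A|B) = P(A and B) / P(B) = 0.098 / 0.296 = 49/148 ≈ 0.33108108

0.331081


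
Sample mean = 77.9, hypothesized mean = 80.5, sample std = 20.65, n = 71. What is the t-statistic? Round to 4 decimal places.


t = (xbar - mu0) / (s/sqrt(n))
xbar - mu0 = 77.9 - 80.5 = -2.6
sqrt(71) ≈ 8.42614977
s/sqrt(n) = 20.65 / 8.42614977 ≈ 2.45070412
t = -2.6 / 2.45070412 ≈ -1.060920

-1.0609


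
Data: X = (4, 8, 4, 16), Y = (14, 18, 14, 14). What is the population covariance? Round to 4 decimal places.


Cov = (1/n)*sum((xi-xbar)(yi-ybar))
n = 4, xbar = 32/4 = 8, ybar = 60/4 = 15
sum((xi-xbar)(yi-ybar)) = 0
Cov = 0 / 4 = 0

0.0000


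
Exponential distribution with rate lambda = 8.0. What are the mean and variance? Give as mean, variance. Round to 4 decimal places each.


mean = 1/lam, var = 1/lam^2
mean = 1 / 8.0 = 0.125
lam^2 = 8.0^2 = 64
var = 1 / 64 = 0.015625

0.1250, 0.0156


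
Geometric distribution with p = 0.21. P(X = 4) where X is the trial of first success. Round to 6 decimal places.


P = (1-p)^(k-1) * p
(1-p)^(k-1) = 0.79^3 = 0.493039
P = 0.493039 * 0.21 ≈ 0.1035382

0.103538


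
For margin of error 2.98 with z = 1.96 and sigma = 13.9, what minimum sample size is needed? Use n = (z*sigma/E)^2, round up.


z*sigma/E = 1.96 * 13.9 / 2.98 = 6811/745 ≈ 9.142282
(z*sigma/E)^2 ≈ 83.581318
round up: n = 84

84


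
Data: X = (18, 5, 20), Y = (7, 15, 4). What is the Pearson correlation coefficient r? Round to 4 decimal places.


r = sum((xi-xbar)(yi-ybar)) / sqrt(sum((xi-xbar)^2) * sum((yi-ybar)^2))
n = 3, xbar = 43/3 ≈ 14.333333, ybar = 26/3 ≈ 8.666667
Sxy = sum((xi-xbar)(yi-ybar)) = -275/3 ≈ -91.666667
Sxx = sum((xi-xbar)^2) = 398/3 ≈ 132.666667
Syy = sum((yi-ybar)^2) = 194/3 ≈ 64.666667
sqrt(Sxx*Syy) ≈ 92.623491
r = Sxy / sqrt(Sxx*Syy) = -91.666667 / 92.623491 ≈ -0.989670

-0.9897


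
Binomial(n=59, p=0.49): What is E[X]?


E[X] = n*p = 59 * 0.49 = 28.91

28.91


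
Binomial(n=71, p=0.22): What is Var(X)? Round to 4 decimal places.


Var = n*p*(1-p) = 71 * 0.22 * 0.78 = 12.1836

12.1836


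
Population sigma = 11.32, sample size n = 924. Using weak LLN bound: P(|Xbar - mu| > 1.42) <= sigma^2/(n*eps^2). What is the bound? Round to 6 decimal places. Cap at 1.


bound = min(1, sigma^2/(n*eps^2))
sigma^2 = 11.32^2 = 128.1424
n*eps^2 = 924 * 1.42^2 = 924 * 2.0164 = 1863.1536
sigma^2/(n*eps^2) = 128.1424 / 1863.1536 ≈ 0.06877715

0.068777


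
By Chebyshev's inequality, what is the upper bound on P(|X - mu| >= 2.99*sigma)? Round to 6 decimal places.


P <= 1/k^2
k^2 = 2.99^2 = 8.9401
1/k^2 = 1 / 8.9401 ≈ 0.11185557

0.111856


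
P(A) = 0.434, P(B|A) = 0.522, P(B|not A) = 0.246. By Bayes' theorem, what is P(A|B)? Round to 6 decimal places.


P(A|B) = P(B|A)*P(A) / P(B), P(B) = P(B|A)*P(A) + P(B|not A)*P(not A)
P(B|A)*P(A) = 0.522 * 0.434 = 0.226548
P(B|not A)*P(not A) = 0.246 * 0.566 = 0.139236
P(B) = 0.226548 + 0.139236 = 0.365784
P(A|B) = 0.226548 / 0.365784 ≈ 0.61934912

0.619349


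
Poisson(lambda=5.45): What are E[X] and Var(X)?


E[X] = Var(X) = lambda = 5.45

5.45, 5.45


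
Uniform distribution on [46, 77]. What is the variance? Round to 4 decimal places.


Var = (b-a)^2 / 12
(b-a)^2 = (77 - 46)^2 = 961
Var = 961/12 ≈ 80.083333

80.0833


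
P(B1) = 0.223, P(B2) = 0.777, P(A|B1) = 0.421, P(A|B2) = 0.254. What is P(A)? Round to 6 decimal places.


P(A) = P(A|B1)*P(B1) + P(A|B2)*P(B2)
P(A|B1)*P(B1) = 0.421 * 0.223 = 0.093883
P(A|B2)*P(B2) = 0.254 * 0.777 = 0.197358
P(A) = 0.093883 + 0.197358 = 0.291241

0.291241


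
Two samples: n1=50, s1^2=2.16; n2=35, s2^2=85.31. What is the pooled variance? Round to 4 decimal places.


sp^2 = ((n1-1)*s1^2 + (n2-1)*s2^2)/(n1+n2-2)
(n1-1)*s1^2 = 49 * 2.16 = 105.84
(n2-1)*s2^2 = 34 * 85.31 = 2900.54
numerator = 105.84 + 2900.54 = 3006.38
n1+n2-2 = 83
sp^2 = 3006.38 / 83 = 150319/4150 ≈ 36.221446

36.2214


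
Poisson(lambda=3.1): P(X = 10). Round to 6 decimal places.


P = e^(-lam) * lam^k / k!
e^(-3.1) ≈ 0.04504920
lam^k = 3.1^10 ≈ 81962.828698
k! = 10! = 3628800
P = 0.04504920 * 81962.828698 / 3628800 ≈ 0.001018

0.001018


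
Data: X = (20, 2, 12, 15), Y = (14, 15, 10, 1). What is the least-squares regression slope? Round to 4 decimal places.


b = sum((xi-xbar)(yi-ybar)) / sum((xi-xbar)^2)
n = 4, xbar = 49/4 = 12.25, ybar = 40/4 = 10
Sxy = sum((xi-xbar)(yi-ybar)) = -45
Sxx = sum((xi-xbar)^2) = 172.75
b = Sxy / Sxx = -180/691 ≈ -0.260492

-0.2605


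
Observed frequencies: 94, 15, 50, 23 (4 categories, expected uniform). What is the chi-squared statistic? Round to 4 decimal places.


chi2 = sum((O-E)^2/E), E = total/4
total = 182, E = 182/4 = 45.5
(94 - 45.5)^2 / 45.5 = 2352.25 / 45.5 = 9409/182 ≈ 51.697802
(15 - 45.5)^2 / 45.5 = 930.25 / 45.5 = 3721/182 ≈ 20.445055
(50 - 45.5)^2 / 45.5 = 20.25 / 45.5 = 81/182 ≈ 0.445055
(23 - 45.5)^2 / 45.5 = 506.25 / 45.5 = 2025/182 ≈ 11.126374
chi2 = 586/7 ≈ 83.714286

83.7143


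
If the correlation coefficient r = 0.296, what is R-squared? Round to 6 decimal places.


R^2 = r^2 = (0.296)^2 = 0.087616

0.087616


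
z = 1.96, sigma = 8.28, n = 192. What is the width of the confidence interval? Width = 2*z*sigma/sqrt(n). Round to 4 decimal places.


width = 2*z*sigma/sqrt(n)
2*z*sigma = 2 * 1.96 * 8.28 = 32.4576
sqrt(192) ≈ 13.856406
width = 32.4576 / 13.856406 ≈ 2.342426

2.3424


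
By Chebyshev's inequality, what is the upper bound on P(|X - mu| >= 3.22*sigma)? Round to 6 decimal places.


P <= 1/k^2
k^2 = 3.22^2 = 10.3684
1/k^2 = 1 / 10.3684 ≈ 0.09644690

0.096447


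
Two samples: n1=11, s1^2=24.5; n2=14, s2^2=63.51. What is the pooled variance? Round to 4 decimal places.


sp^2 = ((n1-1)*s1^2 + (n2-1)*s2^2)/(n1+n2-2)
(n1-1)*s1^2 = 10 * 24.5 = 245
(n2-1)*s2^2 = 13 * 63.51 = 825.63
numerator = 245 + 825.63 = 1070.63
n1+n2-2 = 23
sp^2 = 1070.63 / 23 = 107063/2300 ≈ 46.549130

46.5491


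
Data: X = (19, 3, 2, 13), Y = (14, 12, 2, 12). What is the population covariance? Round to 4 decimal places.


Cov = (1/n)*sum((xi-xbar)(yi-ybar))
n = 4, xbar = 37/4 = 9.25, ybar = 40/4 = 10
sum((xi-xbar)(yi-ybar)) = 92
Cov = 92 / 4 = 23

23.0000


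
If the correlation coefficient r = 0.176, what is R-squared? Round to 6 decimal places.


R^2 = r^2 = (0.176)^2 = 0.030976

0.030976


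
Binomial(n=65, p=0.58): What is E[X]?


E[X] = n*p = 65 * 0.58 = 37.7

37.7


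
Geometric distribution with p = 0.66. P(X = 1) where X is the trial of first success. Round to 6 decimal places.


P = (1-p)^(k-1) * p
(1-p)^(k-1) = 0.34^0 = 1
P = 1 * 0.66 = 0.66

0.660000


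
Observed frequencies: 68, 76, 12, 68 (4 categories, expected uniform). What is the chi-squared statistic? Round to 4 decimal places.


chi2 = sum((O-E)^2/E), E = total/4
total = 224, E = 224/4 = 56
(68 - 56)^2 / 56 = 144 / 56 = 18/7 ≈ 2.571429
(76 - 56)^2 / 56 = 400 / 56 = 50/7 ≈ 7.142857
(12 - 56)^2 / 56 = 1936 / 56 = 242/7 ≈ 34.571429
(68 - 56)^2 / 56 = 144 / 56 = 18/7 ≈ 2.571429
chi2 = 328/7 ≈ 46.857143

46.8571


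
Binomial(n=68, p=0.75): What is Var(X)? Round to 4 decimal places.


Var = n*p*(1-p) = 68 * 0.75 * 0.25 = 12.75

12.7500


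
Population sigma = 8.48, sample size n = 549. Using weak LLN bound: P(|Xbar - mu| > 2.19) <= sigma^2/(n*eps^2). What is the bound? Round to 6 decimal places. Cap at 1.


bound = min(1, sigma^2/(n*eps^2))
sigma^2 = 8.48^2 = 71.9104
n*eps^2 = 549 * 2.19^2 = 549 * 4.7961 = 2633.0589
sigma^2/(n*eps^2) = 71.9104 / 2633.0589 ≈ 0.02731059

0.027311


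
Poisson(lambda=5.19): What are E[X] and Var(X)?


E[X] = Var(X) = lambda = 5.19

5.19, 5.19


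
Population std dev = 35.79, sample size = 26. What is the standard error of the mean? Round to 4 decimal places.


SE = sigma / sqrt(n)
sqrt(26) ≈ 5.099020
SE = 35.79 / 5.099020 ≈ 7.018996

7.0190


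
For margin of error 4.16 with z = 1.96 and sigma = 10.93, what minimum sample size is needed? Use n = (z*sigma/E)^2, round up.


z*sigma/E = 1.96 * 10.93 / 4.16 ≈ 5.149712
(z*sigma/E)^2 ≈ 26.519529
round up: n = 27

27


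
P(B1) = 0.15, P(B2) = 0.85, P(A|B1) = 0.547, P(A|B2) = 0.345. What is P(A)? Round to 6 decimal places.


P(A) = P(A|B1)*P(B1) + P(A|B2)*P(B2)
P(A|B1)*P(B1) = 0.547 * 0.15 = 0.08205
P(A|B2)*P(B2) = 0.345 * 0.85 = 0.29325
P(A) = 0.08205 + 0.29325 = 0.3753

0.375300


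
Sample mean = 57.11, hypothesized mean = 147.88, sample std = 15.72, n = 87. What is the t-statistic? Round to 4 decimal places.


t = (xbar - mu0) / (s/sqrt(n))
xbar - mu0 = 57.11 - 147.88 = -90.77
sqrt(87) ≈ 9.32737905
s/sqrt(n) = 15.72 / 9.32737905 ≈ 1.68536090
t = -90.77 / 1.68536090 ≈ -53.857901

-53.8579


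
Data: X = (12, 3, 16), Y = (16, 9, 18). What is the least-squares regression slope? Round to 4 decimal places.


b = sum((xi-xbar)(yi-ybar)) / sum((xi-xbar)^2)
n = 3, xbar = 31/3 ≈ 10.333333, ybar = 43/3 ≈ 14.333333
Sxy = sum((xi-xbar)(yi-ybar)) = 188/3 ≈ 62.666667
Sxx = sum((xi-xbar)^2) = 266/3 ≈ 88.666667
b = Sxy / Sxx = 94/133 ≈ 0.706767

0.7068


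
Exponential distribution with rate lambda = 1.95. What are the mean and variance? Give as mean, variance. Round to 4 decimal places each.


mean = 1/lam, var = 1/lam^2
mean = 1 / 1.95 = 20/39 ≈ 0.512821
lam^2 = 1.95^2 = 3.8025
var = 1 / 3.8025 = 400/1521 ≈ 0.262985

0.5128, 0.2630


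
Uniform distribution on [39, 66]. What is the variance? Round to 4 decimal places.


Var = (b-a)^2 / 12
(b-a)^2 = (66 - 39)^2 = 729
Var = 729/12 = 60.75

60.7500


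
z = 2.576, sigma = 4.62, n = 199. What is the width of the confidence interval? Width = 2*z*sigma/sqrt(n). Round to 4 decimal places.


width = 2*z*sigma/sqrt(n)
2*z*sigma = 2 * 2.576 * 4.62 = 23.80224
sqrt(199) ≈ 14.106736
width = 23.80224 / 14.106736 ≈ 1.687296

1.6873


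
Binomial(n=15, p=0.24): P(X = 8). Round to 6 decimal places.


P = C(n,k) * p^k * (1-p)^(n-k)
C(15,8) = 6435
p^k = 0.24^8 ≈ 0.00001100753
(1-p)^(n-k) = 0.76^7 ≈ 0.1464519
P = 6435 * 0.00001100753 * 0.1464519 ≈ 0.010374

0.010374


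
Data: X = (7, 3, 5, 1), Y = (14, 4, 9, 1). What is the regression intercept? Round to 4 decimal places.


a = ybar - b*xbar, where b = sum((xi-xbar)(yi-ybar)) / sum((xi-xbar)^2)
n = 4, xbar = 16/4 = 4, ybar = 28/4 = 7
Sxy = sum((xi-xbar)(yi-ybar)) = 44
Sxx = sum((xi-xbar)^2) = 20
b = Sxy / Sxx = 2.2
a = 7 - 2.2 * 4 = -1.8

-1.8000


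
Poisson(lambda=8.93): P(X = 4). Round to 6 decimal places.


P = e^(-lam) * lam^k / k!
e^(-8.93) ≈ 0.0001323580
lam^k = 8.93^4 ≈ 6359.249076
k! = 4! = 24
P = 0.0001323580 * 6359.249076 / 24 ≈ 0.035071

0.035071


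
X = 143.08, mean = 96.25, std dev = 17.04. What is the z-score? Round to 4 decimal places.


z = (X - mu) / sigma
X - mu = 143.08 - 96.25 = 46.83
z = 46.83 / 17.04 = 1561/568 ≈ 2.748239

2.7482


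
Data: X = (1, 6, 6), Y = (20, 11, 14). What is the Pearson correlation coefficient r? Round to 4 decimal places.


r = sum((xi-xbar)(yi-ybar)) / sqrt(sum((xi-xbar)^2) * sum((yi-ybar)^2))
n = 3, xbar = 13/3 ≈ 4.333333, ybar = 45/3 = 15
Sxy = sum((xi-xbar)(yi-ybar)) = -25
Sxx = sum((xi-xbar)^2) = 50/3 ≈ 16.666667
Syy = sum((yi-ybar)^2) = 42
sqrt(Sxx*Syy) ≈ 26.457513
r = Sxy / sqrt(Sxx*Syy) = -25 / 26.457513 ≈ -0.944911

-0.9449


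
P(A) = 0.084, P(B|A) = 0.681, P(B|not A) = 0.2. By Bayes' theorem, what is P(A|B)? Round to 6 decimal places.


P(A|B) = P(B|A)*P(A) / P(B), P(B) = P(B|A)*P(A) + P(B|not A)*P(not A)
P(B|A)*P(A) = 0.681 * 0.084 = 0.057204
P(B|not A)*P(not A) = 0.2 * 0.916 = 0.1832
P(B) = 0.057204 + 0.1832 = 0.240404
P(A|B) = 0.057204 / 0.240404 ≈ 0.23794945

0.237949


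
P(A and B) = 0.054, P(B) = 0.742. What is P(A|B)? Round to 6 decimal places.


P(A|B) = P(A and B) / P(B) = 0.054 / 0.742 = 27/371 ≈ 0.07277628

0.072776


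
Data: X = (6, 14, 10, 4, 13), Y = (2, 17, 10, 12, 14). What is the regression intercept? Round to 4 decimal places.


a = ybar - b*xbar, where b = sum((xi-xbar)(yi-ybar)) / sum((xi-xbar)^2)
n = 5, xbar = 47/5 = 9.4, ybar = 55/5 = 11
Sxy = sum((xi-xbar)(yi-ybar)) = 63
Sxx = sum((xi-xbar)^2) = 75.2
b = Sxy / Sxx = 315/376 ≈ 0.837766
a = 11 - 0.837766 * 9.4 = 3.125

3.1250


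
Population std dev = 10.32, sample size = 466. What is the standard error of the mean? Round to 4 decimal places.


SE = sigma / sqrt(n)
sqrt(466) ≈ 21.587033
SE = 10.32 / 21.587033 ≈ 0.478065

0.4781


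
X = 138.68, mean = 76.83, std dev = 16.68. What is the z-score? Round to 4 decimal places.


z = (X - mu) / sigma
X - mu = 138.68 - 76.83 = 61.85
z = 61.85 / 16.68 = 6185/1668 ≈ 3.708034

3.7080


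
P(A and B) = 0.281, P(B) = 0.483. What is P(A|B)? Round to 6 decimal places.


P(A|B) = P(A and B) / P(B) = 0.281 / 0.483 = 281/483 ≈ 0.58178054

0.581781
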